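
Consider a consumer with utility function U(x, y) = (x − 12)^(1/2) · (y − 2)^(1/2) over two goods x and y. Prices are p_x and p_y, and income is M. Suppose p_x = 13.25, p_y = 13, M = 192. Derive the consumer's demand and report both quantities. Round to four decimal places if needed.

x* = 12.2642, y* = 2.2692

This is Cobb-Douglas in (x−12, y−2): tangency gives 0.5·p_y·(y−2) = 0.5·p_x·(x−12).
After buying the subsistence bundle (12, 2), a share 0.5 of the remaining income goes to x: x* = 12 + 0.5·(M − 12p_x − 2p_y)/p_x.
Discretionary income = 192 − 12·13.25 − 2·13 = 7; x* = 12 + 0.5·7/13.25 = 12.2642; y* = 2 + 0.5·7/13 = 2.2692.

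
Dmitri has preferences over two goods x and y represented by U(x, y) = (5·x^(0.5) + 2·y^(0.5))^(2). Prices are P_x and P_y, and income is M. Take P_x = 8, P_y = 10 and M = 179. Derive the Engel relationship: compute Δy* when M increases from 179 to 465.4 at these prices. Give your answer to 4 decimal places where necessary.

From the CES first-order condition, (5/2)·(y/x)^(0.5) = P_x/P_y.
Hence y/x = ((2/5)·P_x/P_y)^(1/(0.5)), i.e. raised to the 2 power.
With the ratio pinned down, the budget gives x* = M/(P_x + P_y·(y/x)) and y* = (y/x)·x*.
Numerically y/x = 0.1024, so x* = 179/(8 + 10·0.1024) = 19.836 and y* = 0.1024·19.836 = 2.0312.
At M' = 465.4: y* = 5.2811. Change: 5.2811 − 2.0312 = 3.2499.

Δy* = 3.2499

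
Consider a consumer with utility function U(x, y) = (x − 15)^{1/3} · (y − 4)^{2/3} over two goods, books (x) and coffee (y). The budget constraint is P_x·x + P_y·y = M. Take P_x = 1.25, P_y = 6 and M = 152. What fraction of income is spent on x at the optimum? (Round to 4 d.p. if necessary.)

MRS = (1/2)·(y−4)/(x−15). Tangency with P_x/P_y gives y−4 = 2·(P_x/P_y)·(x−15).
After buying the subsistence bundle (15, 4), a share 1/3 of the remaining income goes to x: x* = 15 + 1/3·(M − 15P_x − 4P_y)/P_x.
Discretionary income = 152 − 15·1.25 − 4·6 = 109.25; x* = 15 + 1/3·109.25/1.25 = 44.1333; y* = 4 + 2/3·109.25/6 = 16.1389.
Expenditure on x: 1.25·44.1333 = 55.1667; share = 0.3629.

share on x = 0.3629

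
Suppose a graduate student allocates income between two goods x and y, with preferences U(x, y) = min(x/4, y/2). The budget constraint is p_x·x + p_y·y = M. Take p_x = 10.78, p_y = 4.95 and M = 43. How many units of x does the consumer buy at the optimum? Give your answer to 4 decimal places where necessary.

x* = 3.2441

Demand: x*(p_x,p_y,M) = 4·M/(4·p_x + 2·p_y), y* = 2·M/(4·p_x + 2·p_y).
Here 4·10.78 + 2·4.95 = 53.02, giving x* = 3.2441.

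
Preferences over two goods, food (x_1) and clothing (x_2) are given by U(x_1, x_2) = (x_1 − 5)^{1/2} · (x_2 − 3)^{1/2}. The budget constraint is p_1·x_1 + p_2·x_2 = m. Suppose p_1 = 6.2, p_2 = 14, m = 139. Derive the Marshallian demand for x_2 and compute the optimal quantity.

x_2* = 5.3571

Let x_1' = x_1−5, x_2' = x_2−3. MRS = x_2'/x_1' = p_1/p_2.
After buying the subsistence bundle (5, 3), a share 0.5 of the remaining income goes to x_1: x_1* = 5 + 0.5·(m − 5p_1 − 3p_2)/p_1.
Discretionary income = 139 − 5·6.2 − 3·14 = 66; x_2* = 3 + 0.5·66/14 = 5.3571.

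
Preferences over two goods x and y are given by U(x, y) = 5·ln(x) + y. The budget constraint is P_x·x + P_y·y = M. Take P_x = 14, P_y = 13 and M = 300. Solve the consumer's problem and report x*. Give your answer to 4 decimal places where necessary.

Set MRS = P_x/P_y: (5/x)/1 = P_x/P_y.
So x*(P_x,P_y) = 5·P_y/P_x, independent of income; and y* = (M − 5·P_y)/P_y.
At the given prices: x* = 5·13/14 = 4.6429.

x* = 4.6429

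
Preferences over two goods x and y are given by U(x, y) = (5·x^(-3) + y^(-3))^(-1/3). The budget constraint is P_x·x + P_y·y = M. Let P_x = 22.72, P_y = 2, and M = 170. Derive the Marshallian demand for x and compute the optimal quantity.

With the ratio pinned down, the budget gives x* = M/(P_x + P_y·(y/x)) and y* = (y/x)·x*.
Numerically y/x = 1.227728, so x* = 170/(22.72 + 2·1.227728) = 6.7526.

x* = 6.7526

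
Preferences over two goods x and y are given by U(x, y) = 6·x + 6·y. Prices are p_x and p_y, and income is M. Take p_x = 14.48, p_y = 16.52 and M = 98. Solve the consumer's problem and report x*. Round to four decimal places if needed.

Linear utility — the consumer picks whichever good has higher MU/price: 6/14.48 = 0.4144 vs 6/16.52 = 0.3632.
x gives more utility per dollar, so spend all income on x: x* = M/p_x, y* = 0.
Numerically: x* = 6.768, y* = 0.

x* = 6.768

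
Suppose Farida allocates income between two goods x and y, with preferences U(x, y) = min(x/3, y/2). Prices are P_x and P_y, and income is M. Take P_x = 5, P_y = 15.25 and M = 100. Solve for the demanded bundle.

With perfect complements, no substitution: consume in ratio x:y = 3:2.
Budget: P_x·x + P_y·(2/3)·x = M, so (3·P_x + 2·P_y)·x = 3·M.
Demand: x*(P_x,P_y,M) = 3·M/(3·P_x + 2·P_y), y* = 2·M/(3·P_x + 2·P_y).
Here 3·5 + 2·15.25 = 45.5, giving x* = 6.5934 and y* = 4.3956.

x* = 6.5934, y* = 4.3956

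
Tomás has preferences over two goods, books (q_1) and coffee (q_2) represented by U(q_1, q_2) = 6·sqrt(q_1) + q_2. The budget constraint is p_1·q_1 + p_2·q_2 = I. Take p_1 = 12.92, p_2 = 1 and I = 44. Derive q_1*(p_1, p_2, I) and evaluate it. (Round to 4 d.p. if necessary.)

q_1* = 0.0539

MU_q_1 = 3/√q_1, MU_q_2 = 1. Tangency: 3/√q_1 = p_1/p_2.
Thus q_1* = (3·p_2/p_1)² — independent of I — with the rest of income spent on q_2.
Plugging in: q_1* = (3·1/12.92)² = 0.0539.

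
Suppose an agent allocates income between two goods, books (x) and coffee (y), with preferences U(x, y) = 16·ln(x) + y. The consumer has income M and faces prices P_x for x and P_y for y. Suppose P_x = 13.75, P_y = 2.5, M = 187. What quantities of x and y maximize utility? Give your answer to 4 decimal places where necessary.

x* = 2.9091, y* = 58.8

At the given prices: x* = 16·2.5/13.75 = 2.9091, and y* = 58.8.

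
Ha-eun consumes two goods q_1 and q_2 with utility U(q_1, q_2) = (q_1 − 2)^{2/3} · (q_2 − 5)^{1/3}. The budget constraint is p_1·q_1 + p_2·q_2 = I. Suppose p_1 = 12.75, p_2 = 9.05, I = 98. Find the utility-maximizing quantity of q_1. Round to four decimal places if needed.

MRS = 2·(q_2−5)/(q_1−2). Tangency with p_1/p_2 gives q_2−5 = (1/2)·(p_1/p_2)·(q_1−2).
After buying the subsistence bundle (2, 5), a share 2/3 of the remaining income goes to q_1: q_1* = 2 + 2/3·(I − 2p_1 − 5p_2)/p_1.
Discretionary income = 98 − 2·12.75 − 5·9.05 = 27.25; q_1* = 2 + 2/3·27.25/12.75 = 3.4248.

q_1* = 3.4248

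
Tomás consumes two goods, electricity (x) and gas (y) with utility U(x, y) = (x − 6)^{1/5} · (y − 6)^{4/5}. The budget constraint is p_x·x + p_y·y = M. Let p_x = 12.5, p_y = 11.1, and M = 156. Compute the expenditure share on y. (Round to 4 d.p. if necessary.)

share on y = 0.5008

This is Cobb-Douglas in (x−6, y−6): tangency gives 0.2·p_y·(y−6) = 0.8·p_x·(x−6).
After buying the subsistence bundle (6, 6), a share 0.2 of the remaining income goes to x: x* = 6 + 0.2·(M − 6p_x − 6p_y)/p_x.
Discretionary income = 156 − 6·12.5 − 6·11.1 = 14.4; x* = 6 + 0.2·14.4/12.5 = 6.2304; y* = 6 + 0.8·14.4/11.1 = 7.0378.
Expenditure on y: 11.1·7.0378 = 78.12; share = 0.5008.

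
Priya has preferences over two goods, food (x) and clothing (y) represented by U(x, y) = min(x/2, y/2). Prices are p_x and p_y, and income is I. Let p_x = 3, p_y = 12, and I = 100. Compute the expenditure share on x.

Leontief preferences: the optimum is at the kink where x/2 = y/2, i.e. y = x.
Budget: p_x·x + p_y·x = I, so (2·p_x + 2·p_y)·x = 2·I.
Demand: x*(p_x,p_y,I) = 2·I/(2·p_x + 2·p_y), y* = 2·I/(2·p_x + 2·p_y).
Here 2·3 + 2·12 = 30, giving x* = 6.6667 and y* = 6.6667.
Expenditure on x: 3·6.6667 = 20; share = 0.2.

share on x = 0.2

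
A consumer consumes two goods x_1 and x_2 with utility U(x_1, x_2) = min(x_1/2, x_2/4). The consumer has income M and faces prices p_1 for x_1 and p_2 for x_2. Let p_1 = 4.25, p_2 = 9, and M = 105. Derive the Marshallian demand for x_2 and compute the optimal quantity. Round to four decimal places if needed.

Leontief preferences: the optimum is at the kink where x_1/2 = x_2/4, i.e. x_2 = 2·x_1.
Budget: p_1·x_1 + p_2·2·x_1 = M, so (2·p_1 + 4·p_2)·x_1 = 2·M.
Demand: x_1*(p_1,p_2,M) = 2·M/(2·p_1 + 4·p_2), x_2* = 4·M/(2·p_1 + 4·p_2).
Here 2·4.25 + 4·9 = 44.5, giving x_2* = 9.4382.

x_2* = 9.4382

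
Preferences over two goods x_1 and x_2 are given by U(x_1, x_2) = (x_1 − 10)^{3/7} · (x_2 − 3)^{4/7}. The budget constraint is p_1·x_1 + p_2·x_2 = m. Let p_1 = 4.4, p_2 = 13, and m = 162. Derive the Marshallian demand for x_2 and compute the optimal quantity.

x_2* = 6.4725

This is Cobb-Douglas in (x_1−10, x_2−3): tangency gives 3/7·p_2·(x_2−3) = 4/7·p_1·(x_1−10).
Substituting into the budget: x_1* = 10 + 3/7·(m − 10·p_1 − 3·p_2)/p_1, and x_2* = 3 + 4/7·(…)/p_2.
Discretionary income = 162 − 10·4.4 − 3·13 = 79; x_2* = 3 + 4/7·79/13 = 6.4725.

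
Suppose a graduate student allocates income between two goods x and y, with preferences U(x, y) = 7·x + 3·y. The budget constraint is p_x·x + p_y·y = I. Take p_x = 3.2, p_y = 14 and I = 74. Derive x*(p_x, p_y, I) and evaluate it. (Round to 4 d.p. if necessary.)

x* = 23.125

Numerically: x* = 23.125, y* = 0.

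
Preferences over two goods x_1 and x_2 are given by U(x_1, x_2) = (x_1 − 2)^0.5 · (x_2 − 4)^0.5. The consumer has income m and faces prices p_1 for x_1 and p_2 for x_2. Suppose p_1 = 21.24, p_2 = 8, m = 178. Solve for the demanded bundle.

Let x_1' = x_1−2, x_2' = x_2−4. MRS = x_2'/x_1' = p_1/p_2.
After buying the subsistence bundle (2, 4), a share 0.5 of the remaining income goes to x_1: x_1* = 2 + 0.5·(m − 2p_1 − 4p_2)/p_1.
Discretionary income = 178 − 2·21.24 − 4·8 = 103.52; x_1* = 2 + 0.5·103.52/21.24 = 4.4369; x_2* = 4 + 0.5·103.52/8 = 10.47.

x_1* = 4.4369, x_2* = 10.47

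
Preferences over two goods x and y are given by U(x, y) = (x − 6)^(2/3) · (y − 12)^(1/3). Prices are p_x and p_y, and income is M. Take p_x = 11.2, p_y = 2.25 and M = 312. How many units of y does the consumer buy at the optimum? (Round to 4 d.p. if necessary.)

y* = 44.2667

MRS = 2·(y−12)/(x−6). Tangency with p_x/p_y gives y−12 = (1/2)·(p_x/p_y)·(x−6).
After buying the subsistence bundle (6, 12), a share 2/3 of the remaining income goes to x: x* = 6 + 2/3·(M − 6p_x − 12p_y)/p_x.
Discretionary income = 312 − 6·11.2 − 12·2.25 = 217.8; y* = 12 + 1/3·217.8/2.25 = 44.2667.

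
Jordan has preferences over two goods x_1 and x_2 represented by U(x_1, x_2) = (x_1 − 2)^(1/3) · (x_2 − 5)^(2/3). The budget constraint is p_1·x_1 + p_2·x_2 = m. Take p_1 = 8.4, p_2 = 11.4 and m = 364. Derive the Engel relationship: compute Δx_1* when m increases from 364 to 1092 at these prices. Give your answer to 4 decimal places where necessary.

Δx_1* = 28.8889

This is Cobb-Douglas in (x_1−2, x_2−5): tangency gives 1/3·p_2·(x_2−5) = 2/3·p_1·(x_1−2).
Substituting into the budget: x_1* = 2 + 1/3·(m − 2·p_1 − 5·p_2)/p_1, and x_2* = 5 + 2/3·(…)/p_2.
Discretionary income = 364 − 2·8.4 − 5·11.4 = 290.2; x_1* = 2 + 1/3·290.2/8.4 = 13.5159.
At m' = 1092: x_1* = 42.4048. Change: 42.4048 − 13.5159 = 28.8889.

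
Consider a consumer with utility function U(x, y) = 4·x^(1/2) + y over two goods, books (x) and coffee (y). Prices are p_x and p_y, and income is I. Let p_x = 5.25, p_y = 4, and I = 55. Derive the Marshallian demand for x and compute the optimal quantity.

Set MRS = p_x/p_y: 2·x^(−1/2) = p_x/p_y.
Solve: √x = 2·p_y/p_x, so x*(p_x,p_y) = (2·p_y/p_x)², and y* = (I − p_x·x*)/p_y.
Plugging in: x* = (2·4/5.25)² = 2.322.

x* = 2.322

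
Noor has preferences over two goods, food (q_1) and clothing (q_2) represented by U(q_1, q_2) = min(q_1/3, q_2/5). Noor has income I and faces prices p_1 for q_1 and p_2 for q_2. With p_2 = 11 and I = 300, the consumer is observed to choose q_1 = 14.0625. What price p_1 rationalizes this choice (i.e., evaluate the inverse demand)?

With perfect complements, no substitution: consume in ratio q_1:q_2 = 3:5.
Budget: p_1·q_1 + p_2·(5/3)·q_1 = I, so (3·p_1 + 5·p_2)·q_1 = 3·I.
Demand: q_1*(p_1,p_2,I) = 3·I/(3·p_1 + 5·p_2), q_2* = 5·I/(3·p_1 + 5·p_2).
Set q_1* = 14.0625 in the demand function and solve for p_1: p_1 = 3.

p_1 = 3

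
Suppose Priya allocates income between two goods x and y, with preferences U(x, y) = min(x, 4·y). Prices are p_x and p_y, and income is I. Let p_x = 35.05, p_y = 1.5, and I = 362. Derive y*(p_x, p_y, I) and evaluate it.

y* = 2.5547

Demand: x*(p_x,p_y,I) = 4·I/(4·p_x + p_y), y* = I/(4·p_x + p_y).
Here 4·35.05 + 1.5 = 141.7, giving y* = 2.5547.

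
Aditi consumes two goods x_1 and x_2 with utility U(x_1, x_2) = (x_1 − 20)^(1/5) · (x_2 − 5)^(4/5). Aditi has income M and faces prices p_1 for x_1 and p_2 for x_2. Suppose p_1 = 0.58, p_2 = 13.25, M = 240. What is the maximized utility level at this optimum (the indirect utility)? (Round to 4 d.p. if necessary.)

V = 13.8719

Discretionary income = 240 − 20·0.58 − 5·13.25 = 162.15; x_1* = 20 + 0.2·162.15/0.58 = 75.9138; x_2* = 5 + 0.8·162.15/13.25 = 14.7902.
Utility at the optimum: U(75.9138, 14.7902) = 13.8719.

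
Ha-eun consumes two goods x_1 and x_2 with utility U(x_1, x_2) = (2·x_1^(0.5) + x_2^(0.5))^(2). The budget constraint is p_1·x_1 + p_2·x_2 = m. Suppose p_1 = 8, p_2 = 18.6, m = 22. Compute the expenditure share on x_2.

Numerically x_2/x_1 = 0.046248, so x_1* = 22/(8 + 18.6·0.046248) = 2.483 and x_2* = 0.046248·2.483 = 0.1148.
Expenditure on x_2: 18.6·0.1148 = 2.1359; share = 0.0971.

share on x_2 = 0.0971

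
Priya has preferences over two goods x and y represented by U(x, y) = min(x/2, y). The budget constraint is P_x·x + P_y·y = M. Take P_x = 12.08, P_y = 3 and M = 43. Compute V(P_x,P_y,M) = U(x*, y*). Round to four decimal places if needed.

V = 1.5832

Leontief preferences: the optimum is at the kink where x/2 = y/1, i.e. y = (1/2)·x.
Budget: P_x·x + P_y·(1/2)·x = M, so (2·P_x + P_y)·x = 2·M.
Demand: x*(P_x,P_y,M) = 2·M/(2·P_x + P_y), y* = M/(2·P_x + P_y).
Here 2·12.08 + 3 = 27.16, giving x* = 3.1664 and y* = 1.5832.
Utility at the optimum: U(3.1664, 1.5832) = 1.5832.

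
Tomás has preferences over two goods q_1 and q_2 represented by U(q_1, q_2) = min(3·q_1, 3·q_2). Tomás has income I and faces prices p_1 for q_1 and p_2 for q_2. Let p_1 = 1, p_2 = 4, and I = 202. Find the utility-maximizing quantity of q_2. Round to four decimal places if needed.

Leontief preferences: the optimum is at the kink where q_1/3 = q_2/3, i.e. q_2 = q_1.
Budget: p_1·q_1 + p_2·q_1 = I, so (3·p_1 + 3·p_2)·q_1 = 3·I.
Demand: q_1*(p_1,p_2,I) = 3·I/(3·p_1 + 3·p_2), q_2* = 3·I/(3·p_1 + 3·p_2).
Here 3·1 + 3·4 = 15, giving q_2* = 40.4.

q_2* = 40.4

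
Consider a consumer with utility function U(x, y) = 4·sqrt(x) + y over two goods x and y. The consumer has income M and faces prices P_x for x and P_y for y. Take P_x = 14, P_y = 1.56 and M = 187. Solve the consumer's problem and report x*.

Set MRS = P_x/P_y: 2·x^(−1/2) = P_x/P_y.
Thus x* = (2·P_y/P_x)² — independent of M — with the rest of income spent on y.
Plugging in: x* = (2·1.56/14)² = 0.0497.

x* = 0.0497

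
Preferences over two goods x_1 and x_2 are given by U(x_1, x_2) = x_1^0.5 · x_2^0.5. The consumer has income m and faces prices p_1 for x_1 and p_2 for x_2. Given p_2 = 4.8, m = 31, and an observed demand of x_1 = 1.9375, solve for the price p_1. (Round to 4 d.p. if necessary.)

p_1 = 8

MU_x_1/MU_x_2 = (0.5·x_2)/(0.5·x_1); tangency sets this equal to p_1/p_2.
Rearranging, p_2·x_2 = p_1·x_1. Substituting into the budget gives p_1·x_1·(1 + 1) = m.
Demand: x_1*(p_1,p_2,m) = 0.5·m/p_1 and x_2* = 0.5·m/p_2.
Set x_1* = 1.9375 in the demand function and solve for p_1: p_1 = 8.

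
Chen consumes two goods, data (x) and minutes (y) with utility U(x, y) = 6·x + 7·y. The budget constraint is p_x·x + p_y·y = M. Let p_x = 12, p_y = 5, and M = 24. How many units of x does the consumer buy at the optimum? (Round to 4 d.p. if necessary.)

x* = 0

Perfect substitutes: compare marginal utility per dollar. 6/p_x vs 7/p_y → 0.5 vs 1.4.
y gives more utility per dollar, so spend all income on y: y* = M/p_y, x* = 0.
Numerically: x* = 0, y* = 4.8.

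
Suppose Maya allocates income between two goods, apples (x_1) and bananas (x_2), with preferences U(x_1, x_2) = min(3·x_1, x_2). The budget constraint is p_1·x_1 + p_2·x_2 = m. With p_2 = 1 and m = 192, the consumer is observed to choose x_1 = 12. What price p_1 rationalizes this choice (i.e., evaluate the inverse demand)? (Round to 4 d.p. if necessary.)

With perfect complements, no substitution: consume in ratio x_1:x_2 = 1:3.
Budget: p_1·x_1 + p_2·3·x_1 = m, so (p_1 + 3·p_2)·x_1 = m.
Demand: x_1*(p_1,p_2,m) = m/(p_1 + 3·p_2), x_2* = 3·m/(p_1 + 3·p_2).
Set x_1* = 12 in the demand function and solve for p_1: p_1 = 13.

p_1 = 13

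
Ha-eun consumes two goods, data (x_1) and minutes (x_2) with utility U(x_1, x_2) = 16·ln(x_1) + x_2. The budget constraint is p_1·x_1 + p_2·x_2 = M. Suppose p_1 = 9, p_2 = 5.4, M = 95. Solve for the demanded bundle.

So x_1*(p_1,p_2) = 16·p_2/p_1, independent of income; and x_2* = (M − 16·p_2)/p_2.
At the given prices: x_1* = 16·5.4/9 = 9.6, and x_2* = 1.5926.

x_1* = 9.6, x_2* = 1.5926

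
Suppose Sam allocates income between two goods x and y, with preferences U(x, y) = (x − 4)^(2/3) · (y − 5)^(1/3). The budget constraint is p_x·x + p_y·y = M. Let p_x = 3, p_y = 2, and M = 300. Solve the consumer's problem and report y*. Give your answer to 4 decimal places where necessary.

MRS = 2·(y−5)/(x−4). Tangency with p_x/p_y gives y−5 = (1/2)·(p_x/p_y)·(x−4).
Substituting into the budget: x* = 4 + 2/3·(M − 4·p_x − 5·p_y)/p_x, and y* = 5 + 1/3·(…)/p_y.
Discretionary income = 300 − 4·3 − 5·2 = 278; y* = 5 + 1/3·278/2 = 51.3333.

y* = 51.3333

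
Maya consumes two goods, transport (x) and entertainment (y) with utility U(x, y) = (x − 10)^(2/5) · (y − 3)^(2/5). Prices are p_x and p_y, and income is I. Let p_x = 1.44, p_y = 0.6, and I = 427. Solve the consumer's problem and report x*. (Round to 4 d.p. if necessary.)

Substituting into the budget: x* = 10 + 0.5·(I − 10·p_x − 3·p_y)/p_x, and y* = 3 + 0.5·(…)/p_y.
Discretionary income = 427 − 10·1.44 − 3·0.6 = 410.8; x* = 10 + 0.5·410.8/1.44 = 152.6389.

x* = 152.6389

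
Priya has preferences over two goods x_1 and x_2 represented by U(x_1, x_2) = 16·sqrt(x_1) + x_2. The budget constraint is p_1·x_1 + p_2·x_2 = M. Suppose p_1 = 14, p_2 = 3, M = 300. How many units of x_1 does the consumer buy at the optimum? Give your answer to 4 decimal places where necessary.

Solve: √x_1 = 8·p_2/p_1, so x_1*(p_1,p_2) = (8·p_2/p_1)², and x_2* = (M − p_1·x_1*)/p_2.
Plugging in: x_1* = (8·3/14)² = 2.9388.

x_1* = 2.9388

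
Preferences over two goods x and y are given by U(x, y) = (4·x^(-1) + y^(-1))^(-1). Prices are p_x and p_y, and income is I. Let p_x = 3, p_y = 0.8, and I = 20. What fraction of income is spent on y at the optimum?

share on y = 0.2052

MU_x ∝ 4·x^(-2), MU_y ∝ y^(-2), so MRS = 4·(y/x)^(2) = p_x/p_y.
Hence y/x = ((1/4)·p_x/p_y)^(1/(2)), i.e. raised to the 0.5 power.
With the ratio pinned down, the budget gives x* = I/(p_x + p_y·(y/x)) and y* = (y/x)·x*.
Numerically y/x = 0.968246, so x* = 20/(3 + 0.8·0.968246) = 5.2986 and y* = 0.968246·5.2986 = 5.1303.
Expenditure on y: 0.8·5.1303 = 4.1043; share = 0.2052.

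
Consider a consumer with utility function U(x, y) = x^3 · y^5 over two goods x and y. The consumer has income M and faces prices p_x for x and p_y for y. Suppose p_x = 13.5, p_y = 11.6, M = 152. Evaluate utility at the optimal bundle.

The MRS is (3/5)·y/x. Set MRS = p_x/p_y.
Rearranging, p_y·y = (5/3)·p_x·x. Substituting into the budget gives p_x·x·(1 + (5/3)) = M.
Demand: x*(p_x,p_y,M) = 0.375·M/p_x and y* = 0.625·M/p_y.
At p_x=13.5, p_y=11.6, M=152: x* = 0.375·152/13.5 = 4.2222, y* = 8.1897.
Utility at the optimum: U(4.2222, 8.1897) = 2773009.4005.

V = 2773009.4005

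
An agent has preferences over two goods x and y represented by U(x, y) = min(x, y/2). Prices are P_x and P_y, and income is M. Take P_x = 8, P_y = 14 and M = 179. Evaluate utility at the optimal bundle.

V = 4.9722

Leontief preferences: the optimum is at the kink where x/1 = y/2, i.e. y = 2·x.
Budget: P_x·x + P_y·2·x = M, so (P_x + 2·P_y)·x = M.
Demand: x*(P_x,P_y,M) = M/(P_x + 2·P_y), y* = 2·M/(P_x + 2·P_y).
Here 8 + 2·14 = 36, giving x* = 4.9722 and y* = 9.9444.
Utility at the optimum: U(4.9722, 9.9444) = 4.9722.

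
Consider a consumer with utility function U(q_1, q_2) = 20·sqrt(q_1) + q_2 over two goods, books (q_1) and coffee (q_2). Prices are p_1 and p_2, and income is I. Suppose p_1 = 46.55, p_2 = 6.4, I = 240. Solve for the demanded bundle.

MU_q_1 = 10/√q_1, MU_q_2 = 1. Tangency: 10/√q_1 = p_1/p_2.
Solve: √q_1 = 10·p_2/p_1, so q_1*(p_1,p_2) = (10·p_2/p_1)², and q_2* = (I − p_1·q_1*)/p_2.
Plugging in: q_1* = (10·6.4/46.55)² = 1.8903, q_2* = 23.7513.

q_1* = 1.8903, q_2* = 23.7513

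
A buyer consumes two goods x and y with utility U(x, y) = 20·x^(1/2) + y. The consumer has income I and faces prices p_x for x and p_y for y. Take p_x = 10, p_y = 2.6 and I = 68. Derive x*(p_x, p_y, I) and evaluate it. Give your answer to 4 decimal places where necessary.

Set MRS = p_x/p_y: 10·x^(−1/2) = p_x/p_y.
Thus x* = (10·p_y/p_x)² — independent of I — with the rest of income spent on y.
Plugging in: x* = (10·2.6/10)² = 6.76.

x* = 6.76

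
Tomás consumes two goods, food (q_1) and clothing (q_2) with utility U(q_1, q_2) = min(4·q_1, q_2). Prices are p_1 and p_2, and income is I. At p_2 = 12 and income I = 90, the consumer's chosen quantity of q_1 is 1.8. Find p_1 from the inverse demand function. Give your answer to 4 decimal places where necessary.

p_1 = 2

With perfect complements, no substitution: consume in ratio q_1:q_2 = 1:4.
Budget: p_1·q_1 + p_2·4·q_1 = I, so (p_1 + 4·p_2)·q_1 = I.
Demand: q_1*(p_1,p_2,I) = I/(p_1 + 4·p_2), q_2* = 4·I/(p_1 + 4·p_2).
Set q_1* = 1.8 in the demand function and solve for p_1: p_1 = 2.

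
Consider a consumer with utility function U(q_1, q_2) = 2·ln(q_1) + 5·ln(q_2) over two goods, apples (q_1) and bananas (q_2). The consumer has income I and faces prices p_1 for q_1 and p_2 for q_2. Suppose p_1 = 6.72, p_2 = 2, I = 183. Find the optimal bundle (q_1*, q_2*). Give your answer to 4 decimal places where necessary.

q_1* = 7.7806, q_2* = 65.3571

At p_1=6.72, p_2=2, I=183: q_1* = 2/7·183/6.72 = 7.7806, q_2* = 65.3571.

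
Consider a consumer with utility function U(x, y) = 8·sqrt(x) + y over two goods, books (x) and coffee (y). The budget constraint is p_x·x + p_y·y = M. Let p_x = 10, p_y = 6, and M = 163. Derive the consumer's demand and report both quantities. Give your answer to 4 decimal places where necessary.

x* = 5.76, y* = 17.5667

MU_x = 4/√x, MU_y = 1. Tangency: 4/√x = p_x/p_y.
Thus x* = (4·p_y/p_x)² — independent of M — with the rest of income spent on y.
Plugging in: x* = (4·6/10)² = 5.76, y* = 17.5667.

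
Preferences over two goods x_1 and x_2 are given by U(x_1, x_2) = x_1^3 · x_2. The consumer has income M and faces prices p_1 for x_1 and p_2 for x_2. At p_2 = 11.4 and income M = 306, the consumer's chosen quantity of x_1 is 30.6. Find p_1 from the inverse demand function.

p_1 = 7.5

Tangency: MRS = 3·x_2/x_1 = p_1/p_2.
Rearranging, p_2·x_2 = (1/3)·p_1·x_1. Substituting into the budget gives p_1·x_1·(1 + (1/3)) = M.
Demand: x_1*(p_1,p_2,M) = 0.75·M/p_1 and x_2* = 0.25·M/p_2.
Set x_1* = 30.6 in the demand function and solve for p_1: p_1 = 7.5.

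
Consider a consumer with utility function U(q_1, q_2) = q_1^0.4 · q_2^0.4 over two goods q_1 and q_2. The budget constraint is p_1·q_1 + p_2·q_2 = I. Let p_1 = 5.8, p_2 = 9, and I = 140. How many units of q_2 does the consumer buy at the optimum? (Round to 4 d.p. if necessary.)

Tangency: MRS = q_2/q_1 = p_1/p_2.
Rearranging, p_2·q_2 = p_1·q_1. Substituting into the budget gives p_1·q_1·(1 + 1) = I.
Demand: q_1*(p_1,p_2,I) = 0.5·I/p_1 and q_2* = 0.5·I/p_2.
At p_1=5.8, p_2=9, I=140: q_2* = 0.5·140/9 = 7.7778.

q_2* = 7.7778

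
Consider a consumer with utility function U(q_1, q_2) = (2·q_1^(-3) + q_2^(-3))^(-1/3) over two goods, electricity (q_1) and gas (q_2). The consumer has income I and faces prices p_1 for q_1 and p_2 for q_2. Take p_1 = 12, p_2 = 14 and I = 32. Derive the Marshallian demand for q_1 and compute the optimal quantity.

Substitute q_2 = (q_2/q_1)·q_1 into the budget: q_1* = I/(p_1 + p_2·(q_2/q_1)).
Numerically q_2/q_1 = 0.809107, so q_1* = 32/(12 + 14·0.809107) = 1.3718.

q_1* = 1.3718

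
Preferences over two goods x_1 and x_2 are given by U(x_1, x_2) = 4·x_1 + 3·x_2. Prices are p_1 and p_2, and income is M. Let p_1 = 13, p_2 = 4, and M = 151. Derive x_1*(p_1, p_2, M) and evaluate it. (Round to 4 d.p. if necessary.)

x_2 gives more utility per dollar, so spend all income on x_2: x_2* = M/p_2, x_1* = 0.
Numerically: x_1* = 0, x_2* = 37.75.

x_1* = 0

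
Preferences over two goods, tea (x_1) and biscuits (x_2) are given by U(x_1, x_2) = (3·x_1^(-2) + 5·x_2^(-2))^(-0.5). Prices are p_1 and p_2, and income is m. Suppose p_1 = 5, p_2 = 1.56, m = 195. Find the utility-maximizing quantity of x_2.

x_2* = 44.1151

Numerically x_2/x_1 = 1.748094, so x_1* = 195/(5 + 1.56·1.748094) = 25.2361 and x_2* = 1.748094·25.2361 = 44.1151.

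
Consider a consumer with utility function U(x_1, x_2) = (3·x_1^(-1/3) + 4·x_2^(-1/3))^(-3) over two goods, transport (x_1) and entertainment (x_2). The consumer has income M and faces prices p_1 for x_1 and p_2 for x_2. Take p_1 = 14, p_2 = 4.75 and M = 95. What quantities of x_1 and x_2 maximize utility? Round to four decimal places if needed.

From the CES first-order condition, (3/4)·(x_2/x_1)^(4/3) = p_1/p_2.
Solve for the ratio: x_2/x_1 = [(4/3)·p_1/p_2]^(0.75).
With the ratio pinned down, the budget gives x_1* = M/(p_1 + p_2·(x_2/x_1)) and x_2* = (x_2/x_1)·x_1*.
Numerically x_2/x_1 = 2.791129, so x_1* = 95/(14 + 4.75·2.791129) = 3.4852 and x_2* = 2.791129·3.4852 = 9.7277.

x_1* = 3.4852, x_2* = 9.7277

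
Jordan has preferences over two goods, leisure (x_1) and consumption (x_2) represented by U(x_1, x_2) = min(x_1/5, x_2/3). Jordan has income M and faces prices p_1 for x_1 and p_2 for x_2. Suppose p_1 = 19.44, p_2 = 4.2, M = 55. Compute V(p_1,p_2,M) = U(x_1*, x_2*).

Demand: x_1*(p_1,p_2,M) = 5·M/(5·p_1 + 3·p_2), x_2* = 3·M/(5·p_1 + 3·p_2).
Here 5·19.44 + 3·4.2 = 109.8, giving x_1* = 2.5046 and x_2* = 1.5027.
Utility at the optimum: U(2.5046, 1.5027) = 0.5009.

V = 0.5009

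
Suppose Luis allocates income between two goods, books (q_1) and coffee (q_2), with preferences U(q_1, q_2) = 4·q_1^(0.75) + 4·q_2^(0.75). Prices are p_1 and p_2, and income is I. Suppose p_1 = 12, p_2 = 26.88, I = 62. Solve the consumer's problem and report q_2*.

Numerically q_2/q_1 = 0.03972, so q_1* = 62/(12 + 26.88·0.03972) = 4.7445 and q_2* = 0.03972·4.7445 = 0.1885.

q_2* = 0.1885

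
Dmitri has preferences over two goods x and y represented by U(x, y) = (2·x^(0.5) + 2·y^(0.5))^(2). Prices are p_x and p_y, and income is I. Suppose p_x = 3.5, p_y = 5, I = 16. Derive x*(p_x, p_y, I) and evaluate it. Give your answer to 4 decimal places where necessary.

MRS = MU_x/MU_y = (y/x)^(0.5). Set equal to p_x/p_y.
Solve for the ratio: y/x = [p_x/p_y]^(2).
With the ratio pinned down, the budget gives x* = I/(p_x + p_y·(y/x)) and y* = (y/x)·x*.
Numerically y/x = 0.49, so x* = 16/(3.5 + 5·0.49) = 2.6891.

x* = 2.6891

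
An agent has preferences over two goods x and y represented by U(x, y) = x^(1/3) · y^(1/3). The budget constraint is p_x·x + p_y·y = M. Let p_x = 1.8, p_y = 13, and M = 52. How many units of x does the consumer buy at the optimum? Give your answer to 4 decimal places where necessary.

x* = 14.4444

The MRS is y/x. Set MRS = p_x/p_y.
Rearranging, p_y·y = p_x·x. Substituting into the budget gives p_x·x·(1 + 1) = M.
Demand: x*(p_x,p_y,M) = 0.5·M/p_x and y* = 0.5·M/p_y.
At p_x=1.8, p_y=13, M=52: x* = 0.5·52/1.8 = 14.4444.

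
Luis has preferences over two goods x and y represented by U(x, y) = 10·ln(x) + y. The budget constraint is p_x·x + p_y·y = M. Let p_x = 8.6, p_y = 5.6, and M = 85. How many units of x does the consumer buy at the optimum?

x* = 6.5116

So x*(p_x,p_y) = 10·p_y/p_x, independent of income; and y* = (M − 10·p_y)/p_y.
At the given prices: x* = 10·5.6/8.6 = 6.5116.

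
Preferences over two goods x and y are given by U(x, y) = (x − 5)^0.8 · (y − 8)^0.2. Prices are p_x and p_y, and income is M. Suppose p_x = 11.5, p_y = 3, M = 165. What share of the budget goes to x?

This is Cobb-Douglas in (x−5, y−8): tangency gives 0.8·p_y·(y−8) = 0.2·p_x·(x−5).
Substituting into the budget: x* = 5 + 0.8·(M − 5·p_x − 8·p_y)/p_x, and y* = 8 + 0.2·(…)/p_y.
Discretionary income = 165 − 5·11.5 − 8·3 = 83.5; x* = 5 + 0.8·83.5/11.5 = 10.8087; y* = 8 + 0.2·83.5/3 = 13.5667.
Expenditure on x: 11.5·10.8087 = 124.3; share = 0.7533.

share on x = 0.7533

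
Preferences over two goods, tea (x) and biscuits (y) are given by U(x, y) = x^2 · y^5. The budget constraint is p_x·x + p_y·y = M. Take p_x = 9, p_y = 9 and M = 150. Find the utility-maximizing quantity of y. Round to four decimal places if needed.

y* = 11.9048

The MRS is (2/5)·y/x. Set MRS = p_x/p_y.
Rearranging, p_y·y = (5/2)·p_x·x. Substituting into the budget gives p_x·x·(1 + (5/2)) = M.
Demand: x*(p_x,p_y,M) = 2/7·M/p_x and y* = 5/7·M/p_y.
At p_x=9, p_y=9, M=150: y* = 5/7·150/9 = 11.9048.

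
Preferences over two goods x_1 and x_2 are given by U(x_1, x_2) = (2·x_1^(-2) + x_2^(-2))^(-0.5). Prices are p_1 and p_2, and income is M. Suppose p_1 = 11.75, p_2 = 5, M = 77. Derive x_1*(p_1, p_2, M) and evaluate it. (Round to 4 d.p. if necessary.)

MU_x_1 ∝ 2·x_1^(-3), MU_x_2 ∝ x_2^(-3), so MRS = 2·(x_2/x_1)^(3) = p_1/p_2.
Solve for the ratio: x_2/x_1 = [(1/2)·p_1/p_2]^(1/3).
With the ratio pinned down, the budget gives x_1* = M/(p_1 + p_2·(x_2/x_1)) and x_2* = (x_2/x_1)·x_1*.
Numerically x_2/x_1 = 1.055227, so x_1* = 77/(11.75 + 5·1.055227) = 4.5225.

x_1* = 4.5225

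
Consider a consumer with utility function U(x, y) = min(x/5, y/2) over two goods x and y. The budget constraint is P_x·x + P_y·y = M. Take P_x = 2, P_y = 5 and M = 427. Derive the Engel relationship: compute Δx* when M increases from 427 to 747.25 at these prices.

Leontief preferences: the optimum is at the kink where x/5 = y/2, i.e. y = (2/5)·x.
Budget: P_x·x + P_y·(2/5)·x = M, so (5·P_x + 2·P_y)·x = 5·M.
Demand: x*(P_x,P_y,M) = 5·M/(5·P_x + 2·P_y), y* = 2·M/(5·P_x + 2·P_y).
Here 5·2 + 2·5 = 20, giving x* = 106.75.
At M' = 747.25: x* = 186.8125. Change: 186.8125 − 106.75 = 80.0625.

Δx* = 80.0625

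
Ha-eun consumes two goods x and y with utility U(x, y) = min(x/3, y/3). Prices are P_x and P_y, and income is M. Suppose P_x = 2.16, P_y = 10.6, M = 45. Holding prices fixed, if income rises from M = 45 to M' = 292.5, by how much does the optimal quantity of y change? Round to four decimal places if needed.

With perfect complements, no substitution: consume in ratio x:y = 3:3.
Budget: P_x·x + P_y·x = M, so (3·P_x + 3·P_y)·x = 3·M.
Demand: x*(P_x,P_y,M) = 3·M/(3·P_x + 3·P_y), y* = 3·M/(3·P_x + 3·P_y).
Here 3·2.16 + 3·10.6 = 38.28, giving y* = 3.5266.
At M' = 292.5: y* = 22.9232. Change: 22.9232 − 3.5266 = 19.3966.

Δy* = 19.3966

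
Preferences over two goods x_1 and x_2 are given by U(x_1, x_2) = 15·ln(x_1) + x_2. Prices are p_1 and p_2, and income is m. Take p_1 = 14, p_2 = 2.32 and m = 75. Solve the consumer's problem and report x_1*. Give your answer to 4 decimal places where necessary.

MU_x_1 = 15/x_1, MU_x_2 = 1. Tangency: 15/x_1 = p_1/p_2.
So x_1*(p_1,p_2) = 15·p_2/p_1, independent of income; and x_2* = (m − 15·p_2)/p_2.
At the given prices: x_1* = 15·2.32/14 = 2.4857.

x_1* = 2.4857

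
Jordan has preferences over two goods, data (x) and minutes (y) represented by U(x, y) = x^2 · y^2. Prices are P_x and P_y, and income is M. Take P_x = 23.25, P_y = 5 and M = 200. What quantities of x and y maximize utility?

x* = 4.3011, y* = 20

Demand: x*(P_x,P_y,M) = 0.5·M/P_x and y* = 0.5·M/P_y.
At P_x=23.25, P_y=5, M=200: x* = 0.5·200/23.25 = 4.3011, y* = 20.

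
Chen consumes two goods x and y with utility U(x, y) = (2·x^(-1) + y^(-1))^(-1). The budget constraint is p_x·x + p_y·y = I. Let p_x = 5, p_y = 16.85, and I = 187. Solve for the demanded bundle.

x* = 16.2745, y* = 6.2687

MU_x ∝ 2·x^(-2), MU_y ∝ y^(-2), so MRS = 2·(y/x)^(2) = p_x/p_y.
Hence y/x = ((1/2)·p_x/p_y)^(1/(2)), i.e. raised to the 0.5 power.
Substitute y = (y/x)·x into the budget: x* = I/(p_x + p_y·(y/x)).
Numerically y/x = 0.385186, so x* = 187/(5 + 16.85·0.385186) = 16.2745 and y* = 0.385186·16.2745 = 6.2687.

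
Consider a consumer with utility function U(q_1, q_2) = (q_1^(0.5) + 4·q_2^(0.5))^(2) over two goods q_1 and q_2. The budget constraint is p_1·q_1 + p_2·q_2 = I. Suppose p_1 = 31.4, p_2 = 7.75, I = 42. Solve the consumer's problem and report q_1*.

q_1* = 0.0203

MU_q_1 ∝ q_1^(-0.5), MU_q_2 ∝ 4·q_2^(-0.5), so MRS = (1/4)·(q_2/q_1)^(0.5) = p_1/p_2.
Hence q_2/q_1 = (4·p_1/p_2)^(1/(0.5)), i.e. raised to the 2 power.
With the ratio pinned down, the budget gives q_1* = I/(p_1 + p_2·(q_2/q_1)) and q_2* = (q_2/q_1)·q_1*.
Numerically q_2/q_1 = 262.649074, so q_1* = 42/(31.4 + 7.75·262.649074) = 0.0203.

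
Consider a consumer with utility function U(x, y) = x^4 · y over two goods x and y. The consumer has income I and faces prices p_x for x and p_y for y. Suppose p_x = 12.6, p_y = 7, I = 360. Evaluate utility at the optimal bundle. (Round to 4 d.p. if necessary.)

Tangency: MRS = 4·y/x = p_x/p_y.
So 4·p_y·y = p_x·x; combined with the budget, a share 0.8 of income goes to x.
Demand: x*(p_x,p_y,I) = 0.8·I/p_x and y* = 0.2·I/p_y.
At p_x=12.6, p_y=7, I=360: x* = 0.8·360/12.6 = 22.8571, y* = 10.2857.
Utility at the optimum: U(22.8571, 10.2857) = 2807515.916.

V = 2807515.916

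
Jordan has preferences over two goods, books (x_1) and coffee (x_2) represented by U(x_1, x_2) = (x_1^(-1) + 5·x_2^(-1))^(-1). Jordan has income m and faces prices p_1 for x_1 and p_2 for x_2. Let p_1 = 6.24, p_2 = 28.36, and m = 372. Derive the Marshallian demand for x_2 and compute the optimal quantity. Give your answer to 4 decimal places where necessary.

MRS = MU_x_1/MU_x_2 = (1/5)·(x_2/x_1)^(2). Set equal to p_1/p_2.
Hence x_2/x_1 = (5·p_1/p_2)^(1/(2)), i.e. raised to the 0.5 power.
With the ratio pinned down, the budget gives x_1* = m/(p_1 + p_2·(x_2/x_1)) and x_2* = (x_2/x_1)·x_1*.
Numerically x_2/x_1 = 1.048876, so x_1* = 372/(6.24 + 28.36·1.048876) = 10.3373 and x_2* = 1.048876·10.3373 = 10.8426.

x_2* = 10.8426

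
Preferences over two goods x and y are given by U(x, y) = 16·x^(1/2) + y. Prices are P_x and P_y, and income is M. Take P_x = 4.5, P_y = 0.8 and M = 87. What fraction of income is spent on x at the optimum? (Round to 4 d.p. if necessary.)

Plugging in: x* = (8·0.8/4.5)² = 2.0227, y* = 97.3722.
Expenditure on x: 4.5·2.0227 = 9.1022; share = 0.1046.

share on x = 0.1046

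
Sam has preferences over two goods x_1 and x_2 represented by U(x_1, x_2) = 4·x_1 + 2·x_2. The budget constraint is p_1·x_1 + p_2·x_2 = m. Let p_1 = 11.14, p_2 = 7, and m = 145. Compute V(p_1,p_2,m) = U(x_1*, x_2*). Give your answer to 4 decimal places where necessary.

V = 52.0646

Perfect substitutes: compare marginal utility per dollar. 4/p_1 vs 2/p_2 → 0.3591 vs 0.2857.
x_1 gives more utility per dollar, so spend all income on x_1: x_1* = m/p_1, x_2* = 0.
Numerically: x_1* = 13.0162, x_2* = 0.
Utility at the optimum: U(13.0162, 0) = 52.0646.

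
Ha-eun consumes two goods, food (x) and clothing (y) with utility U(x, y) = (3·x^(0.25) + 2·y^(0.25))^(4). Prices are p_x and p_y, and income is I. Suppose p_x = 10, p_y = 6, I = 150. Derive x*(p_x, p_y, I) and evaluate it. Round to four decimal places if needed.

From the CES first-order condition, (3/2)·(y/x)^(0.75) = p_x/p_y.
Hence y/x = ((2/3)·p_x/p_y)^(1/(0.75)), i.e. raised to the 4/3 power.
With the ratio pinned down, the budget gives x* = I/(p_x + p_y·(y/x)) and y* = (y/x)·x*.
Numerically y/x = 1.150827, so x* = 150/(10 + 6·1.150827) = 8.8731.

x* = 8.8731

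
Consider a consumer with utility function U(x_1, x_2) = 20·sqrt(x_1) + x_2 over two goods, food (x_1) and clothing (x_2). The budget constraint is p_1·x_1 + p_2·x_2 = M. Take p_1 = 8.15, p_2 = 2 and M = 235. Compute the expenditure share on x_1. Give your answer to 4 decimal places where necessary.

share on x_1 = 0.2089

MU_x_1 = 10/√x_1, MU_x_2 = 1. Tangency: 10/√x_1 = p_1/p_2.
Solve: √x_1 = 10·p_2/p_1, so x_1*(p_1,p_2) = (10·p_2/p_1)², and x_2* = (M − p_1·x_1*)/p_2.
Plugging in: x_1* = (10·2/8.15)² = 6.0221, x_2* = 92.9601.
Expenditure on x_1: 8.15·6.0221 = 49.0798; share = 0.2089.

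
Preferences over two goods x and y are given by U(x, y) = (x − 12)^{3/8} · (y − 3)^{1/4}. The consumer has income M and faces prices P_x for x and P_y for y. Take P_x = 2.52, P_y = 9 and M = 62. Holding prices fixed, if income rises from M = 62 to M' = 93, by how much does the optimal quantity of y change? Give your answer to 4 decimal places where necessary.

Δy* = 1.3778

MRS = (3/2)·(y−3)/(x−12). Tangency with P_x/P_y gives y−3 = (2/3)·(P_x/P_y)·(x−12).
After buying the subsistence bundle (12, 3), a share 0.6 of the remaining income goes to x: x* = 12 + 0.6·(M − 12P_x − 3P_y)/P_x.
Discretionary income = 62 − 12·2.52 − 3·9 = 4.76; y* = 3 + 0.4·4.76/9 = 3.2116.
At M' = 93: y* = 4.5893. Change: 4.5893 − 3.2116 = 1.3778.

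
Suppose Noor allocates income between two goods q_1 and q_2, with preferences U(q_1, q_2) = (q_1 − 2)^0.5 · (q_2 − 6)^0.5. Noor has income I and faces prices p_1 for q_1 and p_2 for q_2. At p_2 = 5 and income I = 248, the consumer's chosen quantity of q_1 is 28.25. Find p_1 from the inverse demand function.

p_1 = 4

Let q_1' = q_1−2, q_2' = q_2−6. MRS = q_2'/q_1' = p_1/p_2.
Substituting into the budget: q_1* = 2 + 0.5·(I − 2·p_1 − 6·p_2)/p_1, and q_2* = 6 + 0.5·(…)/p_2.
Set q_1* = 28.25 in the demand function and solve for p_1: p_1 = 4.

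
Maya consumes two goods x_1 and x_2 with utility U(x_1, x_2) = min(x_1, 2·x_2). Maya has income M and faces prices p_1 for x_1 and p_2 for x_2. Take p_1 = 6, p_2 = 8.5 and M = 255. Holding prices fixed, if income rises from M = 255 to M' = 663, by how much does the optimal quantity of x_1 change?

Demand: x_1*(p_1,p_2,M) = 2·M/(2·p_1 + p_2), x_2* = M/(2·p_1 + p_2).
Here 2·6 + 8.5 = 20.5, giving x_1* = 24.878.
At M' = 663: x_1* = 64.6829. Change: 64.6829 − 24.878 = 39.8049.

Δx_1* = 39.8049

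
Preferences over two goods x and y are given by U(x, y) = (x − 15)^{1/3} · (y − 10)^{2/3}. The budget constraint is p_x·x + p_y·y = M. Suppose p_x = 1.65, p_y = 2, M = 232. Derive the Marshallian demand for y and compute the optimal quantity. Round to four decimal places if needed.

This is Cobb-Douglas in (x−15, y−10): tangency gives 1/3·p_y·(y−10) = 2/3·p_x·(x−15).
After buying the subsistence bundle (15, 10), a share 1/3 of the remaining income goes to x: x* = 15 + 1/3·(M − 15p_x − 10p_y)/p_x.
Discretionary income = 232 − 15·1.65 − 10·2 = 187.25; y* = 10 + 2/3·187.25/2 = 72.4167.

y* = 72.4167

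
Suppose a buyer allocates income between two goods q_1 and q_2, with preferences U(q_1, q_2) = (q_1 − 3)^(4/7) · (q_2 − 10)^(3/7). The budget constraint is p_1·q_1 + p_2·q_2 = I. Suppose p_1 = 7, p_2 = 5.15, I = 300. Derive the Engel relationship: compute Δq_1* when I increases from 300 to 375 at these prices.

Δq_1* = 6.1224

Let q_1' = q_1−3, q_2' = q_2−10. MRS = (4/3)·q_2'/q_1' = p_1/p_2.
After buying the subsistence bundle (3, 10), a share 4/7 of the remaining income goes to q_1: q_1* = 3 + 4/7·(I − 3p_1 − 10p_2)/p_1.
Discretionary income = 300 − 3·7 − 10·5.15 = 227.5; q_1* = 3 + 4/7·227.5/7 = 21.5714.
At I' = 375: q_1* = 27.6939. Change: 27.6939 − 21.5714 = 6.1224.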